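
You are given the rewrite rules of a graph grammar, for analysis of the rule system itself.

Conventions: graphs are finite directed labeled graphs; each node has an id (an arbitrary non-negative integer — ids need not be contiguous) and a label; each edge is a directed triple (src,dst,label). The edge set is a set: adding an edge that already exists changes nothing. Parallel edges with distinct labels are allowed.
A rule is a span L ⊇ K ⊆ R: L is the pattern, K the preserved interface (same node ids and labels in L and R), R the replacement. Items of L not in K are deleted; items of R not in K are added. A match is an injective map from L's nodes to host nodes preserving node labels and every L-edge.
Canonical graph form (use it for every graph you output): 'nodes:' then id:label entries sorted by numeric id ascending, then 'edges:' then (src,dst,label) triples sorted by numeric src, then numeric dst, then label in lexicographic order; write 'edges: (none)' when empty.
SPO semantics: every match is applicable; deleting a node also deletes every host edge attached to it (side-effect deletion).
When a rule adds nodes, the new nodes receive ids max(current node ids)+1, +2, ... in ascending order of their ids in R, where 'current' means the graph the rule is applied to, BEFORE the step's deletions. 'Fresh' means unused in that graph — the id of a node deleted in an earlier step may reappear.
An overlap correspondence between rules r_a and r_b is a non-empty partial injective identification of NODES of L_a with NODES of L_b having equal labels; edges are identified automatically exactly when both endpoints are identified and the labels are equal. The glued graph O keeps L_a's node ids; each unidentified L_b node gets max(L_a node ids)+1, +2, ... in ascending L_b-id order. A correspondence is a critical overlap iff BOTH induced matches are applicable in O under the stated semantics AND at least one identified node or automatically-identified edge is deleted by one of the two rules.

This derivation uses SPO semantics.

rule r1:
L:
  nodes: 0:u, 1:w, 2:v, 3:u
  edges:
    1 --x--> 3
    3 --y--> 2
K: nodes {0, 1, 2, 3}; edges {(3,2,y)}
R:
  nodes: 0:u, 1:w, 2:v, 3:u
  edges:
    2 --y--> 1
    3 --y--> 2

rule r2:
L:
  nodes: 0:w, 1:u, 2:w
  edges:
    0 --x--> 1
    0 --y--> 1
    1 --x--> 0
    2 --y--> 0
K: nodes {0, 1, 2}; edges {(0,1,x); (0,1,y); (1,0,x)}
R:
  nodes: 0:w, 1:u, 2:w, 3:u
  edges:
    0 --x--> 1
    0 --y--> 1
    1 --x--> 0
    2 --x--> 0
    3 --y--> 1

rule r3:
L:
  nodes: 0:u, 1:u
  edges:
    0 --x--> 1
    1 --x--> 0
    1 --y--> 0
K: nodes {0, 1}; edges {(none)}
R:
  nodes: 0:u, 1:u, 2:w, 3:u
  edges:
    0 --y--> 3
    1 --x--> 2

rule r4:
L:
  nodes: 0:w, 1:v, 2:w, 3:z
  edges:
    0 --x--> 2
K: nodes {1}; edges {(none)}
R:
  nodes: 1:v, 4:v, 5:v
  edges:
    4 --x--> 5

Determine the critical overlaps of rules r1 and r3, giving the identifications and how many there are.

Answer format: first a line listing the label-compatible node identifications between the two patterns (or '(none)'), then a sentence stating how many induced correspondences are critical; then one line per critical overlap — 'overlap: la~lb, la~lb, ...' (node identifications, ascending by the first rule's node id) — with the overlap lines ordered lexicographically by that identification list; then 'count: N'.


label-compatible node identifications between L(r1) and L(r3): 0~0, 0~1, 3~0, 3~1
0 of the induced correspondences are critical overlaps of r1 and r3.
count: 0


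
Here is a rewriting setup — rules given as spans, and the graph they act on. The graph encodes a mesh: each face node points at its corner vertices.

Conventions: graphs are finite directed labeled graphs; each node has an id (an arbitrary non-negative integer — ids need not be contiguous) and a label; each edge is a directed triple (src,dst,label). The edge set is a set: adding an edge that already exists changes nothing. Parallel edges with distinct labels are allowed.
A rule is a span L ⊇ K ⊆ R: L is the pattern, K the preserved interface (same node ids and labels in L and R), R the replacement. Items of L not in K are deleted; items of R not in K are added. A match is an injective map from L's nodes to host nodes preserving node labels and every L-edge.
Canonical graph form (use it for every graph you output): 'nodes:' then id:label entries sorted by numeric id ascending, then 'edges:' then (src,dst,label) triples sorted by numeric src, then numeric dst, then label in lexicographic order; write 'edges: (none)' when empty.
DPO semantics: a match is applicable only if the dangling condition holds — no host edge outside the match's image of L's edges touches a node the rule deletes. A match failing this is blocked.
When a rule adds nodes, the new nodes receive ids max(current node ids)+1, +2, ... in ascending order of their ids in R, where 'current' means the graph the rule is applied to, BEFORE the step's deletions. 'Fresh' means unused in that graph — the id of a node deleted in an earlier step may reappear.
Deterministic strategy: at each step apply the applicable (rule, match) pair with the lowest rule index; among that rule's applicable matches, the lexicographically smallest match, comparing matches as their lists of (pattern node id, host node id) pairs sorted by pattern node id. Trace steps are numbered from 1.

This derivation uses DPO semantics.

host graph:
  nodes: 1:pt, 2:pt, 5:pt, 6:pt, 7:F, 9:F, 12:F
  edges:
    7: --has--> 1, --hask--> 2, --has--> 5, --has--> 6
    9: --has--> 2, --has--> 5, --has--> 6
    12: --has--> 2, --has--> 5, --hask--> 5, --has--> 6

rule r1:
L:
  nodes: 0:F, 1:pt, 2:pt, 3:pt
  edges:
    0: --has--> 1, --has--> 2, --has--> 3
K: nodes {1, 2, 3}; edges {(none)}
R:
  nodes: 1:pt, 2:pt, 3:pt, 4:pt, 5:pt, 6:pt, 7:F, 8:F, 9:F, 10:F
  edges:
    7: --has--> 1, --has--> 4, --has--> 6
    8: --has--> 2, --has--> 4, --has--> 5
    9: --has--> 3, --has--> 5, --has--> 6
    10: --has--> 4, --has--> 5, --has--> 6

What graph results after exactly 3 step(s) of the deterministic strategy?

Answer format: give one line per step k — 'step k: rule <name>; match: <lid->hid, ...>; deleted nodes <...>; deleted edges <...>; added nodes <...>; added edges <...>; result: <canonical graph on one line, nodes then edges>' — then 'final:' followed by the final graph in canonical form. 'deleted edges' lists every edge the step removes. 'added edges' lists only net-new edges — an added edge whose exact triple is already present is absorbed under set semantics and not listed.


step 1: rule r1; match: 0->9, 1->2, 2->5, 3->6; deleted nodes 9; deleted edges (9,2,has); (9,5,has); (9,6,has); added nodes 13, 14, 15, 16, 17, 18, 19; added edges (16,2,has); (16,13,has); (16,15,has); (17,5,has); (17,13,has); (17,14,has); (18,6,has); (18,14,has); (18,15,has); (19,13,has); (19,14,has); (19,15,has); result: nodes: 1:pt, 2:pt, 5:pt, 6:pt, 7:F, 12:F, 13:pt, 14:pt, 15:pt, 16:F, 17:F, 18:F, 19:F edges: (7,1,has); (7,2,hask); (7,5,has); (7,6,has); (12,2,has); (12,5,has); (12,5,hask); (12,6,has); (16,2,has); (16,13,has); (16,15,has); (17,5,has); (17,13,has); (17,14,has); (18,6,has); (18,14,has); (18,15,has); (19,13,has); (19,14,has); (19,15,has)
step 2: rule r1; match: 0->16, 1->2, 2->13, 3->15; deleted nodes 16; deleted edges (16,2,has); (16,13,has); (16,15,has); added nodes 20, 21, 22, 23, 24, 25, 26; added edges (23,2,has); (23,20,has); (23,22,has); (24,13,has); (24,20,has); (24,21,has); (25,15,has); (25,21,has); (25,22,has); (26,20,has); (26,21,has); (26,22,has); result: nodes: 1:pt, 2:pt, 5:pt, 6:pt, 7:F, 12:F, 13:pt, 14:pt, 15:pt, 17:F, 18:F, 19:F, 20:pt, 21:pt, 22:pt, 23:F, 24:F, 25:F, 26:F edges: (7,1,has); (7,2,hask); (7,5,has); (7,6,has); (12,2,has); (12,5,has); (12,5,hask); (12,6,has); (17,5,has); (17,13,has); (17,14,has); (18,6,has); (18,14,has); (18,15,has); (19,13,has); (19,14,has); (19,15,has); (23,2,has); (23,20,has); (23,22,has); (24,13,has); (24,20,has); (24,21,has); (25,15,has); (25,21,has); (25,22,has); (26,20,has); (26,21,has); (26,22,has)
step 3: rule r1; match: 0->17, 1->5, 2->13, 3->14; deleted nodes 17; deleted edges (17,5,has); (17,13,has); (17,14,has); added nodes 27, 28, 29, 30, 31, 32, 33; added edges (30,5,has); (30,27,has); (30,29,has); (31,13,has); (31,27,has); (31,28,has); (32,14,has); (32,28,has); (32,29,has); (33,27,has); (33,28,has); (33,29,has); result: nodes: 1:pt, 2:pt, 5:pt, 6:pt, 7:F, 12:F, 13:pt, 14:pt, 15:pt, 18:F, 19:F, 20:pt, 21:pt, 22:pt, 23:F, 24:F, 25:F, 26:F, 27:pt, 28:pt, 29:pt, 30:F, 31:F, 32:F, 33:F edges: (7,1,has); (7,2,hask); (7,5,has); (7,6,has); (12,2,has); (12,5,has); (12,5,hask); (12,6,has); (18,6,has); (18,14,has); (18,15,has); (19,13,has); (19,14,has); (19,15,has); (23,2,has); (23,20,has); (23,22,has); (24,13,has); (24,20,has); (24,21,has); (25,15,has); (25,21,has); (25,22,has); (26,20,has); (26,21,has); (26,22,has); (30,5,has); (30,27,has); (30,29,has); (31,13,has); (31,27,has); (31,28,has); (32,14,has); (32,28,has); (32,29,has); (33,27,has); (33,28,has); (33,29,has)
final:
nodes: 1:pt, 2:pt, 5:pt, 6:pt, 7:F, 12:F, 13:pt, 14:pt, 15:pt, 18:F, 19:F, 20:pt, 21:pt, 22:pt, 23:F, 24:F, 25:F, 26:F, 27:pt, 28:pt, 29:pt, 30:F, 31:F, 32:F, 33:F
edges: (7,1,has); (7,2,hask); (7,5,has); (7,6,has); (12,2,has); (12,5,has); (12,5,hask); (12,6,has); (18,6,has); (18,14,has); (18,15,has); (19,13,has); (19,14,has); (19,15,has); (23,2,has); (23,20,has); (23,22,has); (24,13,has); (24,20,has); (24,21,has); (25,15,has); (25,21,has); (25,22,has); (26,20,has); (26,21,has); (26,22,has); (30,5,has); (30,27,has); (30,29,has); (31,13,has); (31,27,has); (31,28,has); (32,14,has); (32,28,has); (32,29,has); (33,27,has); (33,28,has); (33,29,has)


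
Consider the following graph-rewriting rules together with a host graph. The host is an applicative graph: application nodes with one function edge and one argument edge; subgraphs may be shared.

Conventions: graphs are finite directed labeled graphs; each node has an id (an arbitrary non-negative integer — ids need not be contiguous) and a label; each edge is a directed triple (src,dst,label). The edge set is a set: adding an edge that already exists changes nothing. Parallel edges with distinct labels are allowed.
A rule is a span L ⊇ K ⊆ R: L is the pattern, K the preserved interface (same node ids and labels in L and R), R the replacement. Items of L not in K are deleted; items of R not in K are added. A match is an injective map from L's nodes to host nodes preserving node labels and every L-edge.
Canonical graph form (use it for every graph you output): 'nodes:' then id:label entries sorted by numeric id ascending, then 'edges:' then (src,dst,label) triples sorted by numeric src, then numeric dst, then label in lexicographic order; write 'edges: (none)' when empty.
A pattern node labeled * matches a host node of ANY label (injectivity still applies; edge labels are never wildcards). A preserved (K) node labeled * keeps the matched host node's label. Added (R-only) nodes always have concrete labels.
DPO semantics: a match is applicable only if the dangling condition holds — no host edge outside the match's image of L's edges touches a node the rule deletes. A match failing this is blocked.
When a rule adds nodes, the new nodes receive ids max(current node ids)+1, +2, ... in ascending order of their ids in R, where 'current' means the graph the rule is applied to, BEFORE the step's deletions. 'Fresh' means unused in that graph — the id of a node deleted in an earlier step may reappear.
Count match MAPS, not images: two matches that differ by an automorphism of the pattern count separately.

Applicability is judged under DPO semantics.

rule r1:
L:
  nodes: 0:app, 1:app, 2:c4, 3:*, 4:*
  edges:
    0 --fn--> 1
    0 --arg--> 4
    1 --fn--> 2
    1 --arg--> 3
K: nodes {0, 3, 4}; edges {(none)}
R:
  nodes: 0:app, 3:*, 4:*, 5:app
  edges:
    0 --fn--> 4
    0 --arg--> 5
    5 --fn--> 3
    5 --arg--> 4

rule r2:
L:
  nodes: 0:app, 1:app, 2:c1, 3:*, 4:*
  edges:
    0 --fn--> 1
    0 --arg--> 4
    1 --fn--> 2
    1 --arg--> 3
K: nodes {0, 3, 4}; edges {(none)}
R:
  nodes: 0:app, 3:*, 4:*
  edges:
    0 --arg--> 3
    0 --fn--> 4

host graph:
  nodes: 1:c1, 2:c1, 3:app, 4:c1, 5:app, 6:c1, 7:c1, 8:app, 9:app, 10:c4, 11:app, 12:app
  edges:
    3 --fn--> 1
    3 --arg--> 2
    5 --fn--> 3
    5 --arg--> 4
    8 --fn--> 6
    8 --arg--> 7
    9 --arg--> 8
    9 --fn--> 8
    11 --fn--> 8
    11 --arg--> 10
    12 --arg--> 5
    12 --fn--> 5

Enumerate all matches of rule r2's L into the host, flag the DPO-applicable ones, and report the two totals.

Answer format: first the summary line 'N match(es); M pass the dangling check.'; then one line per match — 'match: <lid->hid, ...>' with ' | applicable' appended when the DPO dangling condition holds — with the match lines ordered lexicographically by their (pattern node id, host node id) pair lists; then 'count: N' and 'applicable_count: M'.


2 match(es); 1 pass the dangling check.
match: 0->5, 1->3, 2->1, 3->2, 4->4 | applicable
match: 0->11, 1->8, 2->6, 3->7, 4->10
count: 2
applicable_count: 1


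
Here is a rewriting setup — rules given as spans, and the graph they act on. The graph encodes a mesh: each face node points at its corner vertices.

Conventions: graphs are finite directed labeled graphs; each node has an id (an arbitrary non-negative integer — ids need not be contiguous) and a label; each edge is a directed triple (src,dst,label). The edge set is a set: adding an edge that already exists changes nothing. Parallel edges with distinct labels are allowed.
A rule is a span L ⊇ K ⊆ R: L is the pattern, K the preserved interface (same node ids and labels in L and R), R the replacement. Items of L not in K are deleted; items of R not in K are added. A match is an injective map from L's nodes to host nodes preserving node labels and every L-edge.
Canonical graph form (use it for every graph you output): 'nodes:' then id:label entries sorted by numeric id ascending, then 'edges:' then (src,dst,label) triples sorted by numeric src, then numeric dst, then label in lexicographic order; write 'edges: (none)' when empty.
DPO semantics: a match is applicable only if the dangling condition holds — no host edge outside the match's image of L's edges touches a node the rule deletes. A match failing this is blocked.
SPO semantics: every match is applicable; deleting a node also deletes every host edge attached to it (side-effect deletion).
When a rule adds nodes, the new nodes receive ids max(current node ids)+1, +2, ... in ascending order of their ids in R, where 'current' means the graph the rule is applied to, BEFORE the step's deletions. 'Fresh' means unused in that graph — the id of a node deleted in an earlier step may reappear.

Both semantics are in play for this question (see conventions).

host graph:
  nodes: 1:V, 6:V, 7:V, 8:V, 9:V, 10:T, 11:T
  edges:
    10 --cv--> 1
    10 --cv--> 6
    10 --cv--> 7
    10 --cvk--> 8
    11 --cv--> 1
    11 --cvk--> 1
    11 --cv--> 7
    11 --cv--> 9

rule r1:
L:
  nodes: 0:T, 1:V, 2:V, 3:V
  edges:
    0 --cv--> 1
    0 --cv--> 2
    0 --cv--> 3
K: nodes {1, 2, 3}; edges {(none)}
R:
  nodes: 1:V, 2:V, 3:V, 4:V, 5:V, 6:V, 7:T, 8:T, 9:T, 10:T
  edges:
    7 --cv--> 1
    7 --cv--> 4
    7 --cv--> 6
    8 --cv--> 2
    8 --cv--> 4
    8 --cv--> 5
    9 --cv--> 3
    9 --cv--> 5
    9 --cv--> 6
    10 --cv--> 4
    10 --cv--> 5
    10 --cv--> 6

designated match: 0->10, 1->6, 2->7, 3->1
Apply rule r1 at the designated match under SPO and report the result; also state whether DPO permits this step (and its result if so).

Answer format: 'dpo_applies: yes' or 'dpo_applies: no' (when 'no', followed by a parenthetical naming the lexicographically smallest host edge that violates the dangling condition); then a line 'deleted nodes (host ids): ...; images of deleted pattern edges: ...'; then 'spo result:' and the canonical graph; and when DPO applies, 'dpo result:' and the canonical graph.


dpo_applies: no
(the rule deletes node 10, which keeps host edge (10,8,cvk) outside the match image — the dangling condition fails, DPO blocks; SPO proceeds and side-deletes such edges)
deleted nodes (host ids): 10; images of deleted pattern edges: (10,1,cv); (10,6,cv); (10,7,cv)
spo result:
nodes: 1:V, 6:V, 7:V, 8:V, 9:V, 11:T, 12:V, 13:V, 14:V, 15:T, 16:T, 17:T, 18:T
edges: (11,1,cv); (11,1,cvk); (11,7,cv); (11,9,cv); (15,6,cv); (15,12,cv); (15,14,cv); (16,7,cv); (16,12,cv); (16,13,cv); (17,1,cv); (17,13,cv); (17,14,cv); (18,12,cv); (18,13,cv); (18,14,cv)


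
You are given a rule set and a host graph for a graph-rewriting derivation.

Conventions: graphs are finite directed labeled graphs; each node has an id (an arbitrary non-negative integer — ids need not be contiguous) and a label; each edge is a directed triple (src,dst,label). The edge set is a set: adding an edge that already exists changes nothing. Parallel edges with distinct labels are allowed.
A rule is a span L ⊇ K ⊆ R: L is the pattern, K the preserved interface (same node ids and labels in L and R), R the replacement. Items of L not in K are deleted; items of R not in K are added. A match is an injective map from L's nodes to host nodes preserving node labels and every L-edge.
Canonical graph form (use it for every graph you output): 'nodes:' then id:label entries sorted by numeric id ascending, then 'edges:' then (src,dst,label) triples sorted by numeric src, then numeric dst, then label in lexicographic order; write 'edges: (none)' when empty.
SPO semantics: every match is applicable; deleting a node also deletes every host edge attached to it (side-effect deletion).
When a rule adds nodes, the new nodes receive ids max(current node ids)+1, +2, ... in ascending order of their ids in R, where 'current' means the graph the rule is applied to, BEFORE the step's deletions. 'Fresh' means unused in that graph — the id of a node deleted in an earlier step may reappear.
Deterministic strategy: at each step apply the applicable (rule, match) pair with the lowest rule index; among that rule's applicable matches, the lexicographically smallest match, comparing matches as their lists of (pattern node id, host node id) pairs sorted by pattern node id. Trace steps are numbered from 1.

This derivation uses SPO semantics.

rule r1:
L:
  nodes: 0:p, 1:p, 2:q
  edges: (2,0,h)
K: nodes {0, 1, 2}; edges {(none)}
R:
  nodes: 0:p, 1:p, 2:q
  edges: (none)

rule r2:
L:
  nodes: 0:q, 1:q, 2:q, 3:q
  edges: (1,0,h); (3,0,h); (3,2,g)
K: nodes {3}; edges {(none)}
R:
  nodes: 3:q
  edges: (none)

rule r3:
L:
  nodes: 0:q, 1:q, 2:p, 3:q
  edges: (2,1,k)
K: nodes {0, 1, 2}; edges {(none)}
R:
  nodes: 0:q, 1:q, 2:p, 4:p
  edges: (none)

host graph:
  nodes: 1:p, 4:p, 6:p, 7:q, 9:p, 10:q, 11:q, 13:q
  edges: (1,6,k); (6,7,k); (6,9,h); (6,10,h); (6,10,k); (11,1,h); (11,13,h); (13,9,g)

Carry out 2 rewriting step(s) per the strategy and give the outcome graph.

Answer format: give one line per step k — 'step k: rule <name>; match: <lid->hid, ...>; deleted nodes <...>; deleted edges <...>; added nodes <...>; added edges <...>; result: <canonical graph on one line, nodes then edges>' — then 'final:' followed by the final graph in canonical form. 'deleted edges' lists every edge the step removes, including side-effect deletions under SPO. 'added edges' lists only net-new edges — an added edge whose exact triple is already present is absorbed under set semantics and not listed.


step 1: rule r1; match: 0->1, 1->4, 2->11; deleted nodes (none); deleted edges (11,1,h); added nodes (none); added edges (none); result: nodes: 1:p, 4:p, 6:p, 7:q, 9:p, 10:q, 11:q, 13:q edges: (1,6,k); (6,7,k); (6,9,h); (6,10,h); (6,10,k); (11,13,h); (13,9,g)
step 2: rule r3; match: 0->7, 1->10, 2->6, 3->11; deleted nodes 11; deleted edges (6,10,k); (11,13,h); added nodes 14; added edges (none); result: nodes: 1:p, 4:p, 6:p, 7:q, 9:p, 10:q, 13:q, 14:p edges: (1,6,k); (6,7,k); (6,9,h); (6,10,h); (13,9,g)
final:
nodes: 1:p, 4:p, 6:p, 7:q, 9:p, 10:q, 13:q, 14:p
edges: (1,6,k); (6,7,k); (6,9,h); (6,10,h); (13,9,g)


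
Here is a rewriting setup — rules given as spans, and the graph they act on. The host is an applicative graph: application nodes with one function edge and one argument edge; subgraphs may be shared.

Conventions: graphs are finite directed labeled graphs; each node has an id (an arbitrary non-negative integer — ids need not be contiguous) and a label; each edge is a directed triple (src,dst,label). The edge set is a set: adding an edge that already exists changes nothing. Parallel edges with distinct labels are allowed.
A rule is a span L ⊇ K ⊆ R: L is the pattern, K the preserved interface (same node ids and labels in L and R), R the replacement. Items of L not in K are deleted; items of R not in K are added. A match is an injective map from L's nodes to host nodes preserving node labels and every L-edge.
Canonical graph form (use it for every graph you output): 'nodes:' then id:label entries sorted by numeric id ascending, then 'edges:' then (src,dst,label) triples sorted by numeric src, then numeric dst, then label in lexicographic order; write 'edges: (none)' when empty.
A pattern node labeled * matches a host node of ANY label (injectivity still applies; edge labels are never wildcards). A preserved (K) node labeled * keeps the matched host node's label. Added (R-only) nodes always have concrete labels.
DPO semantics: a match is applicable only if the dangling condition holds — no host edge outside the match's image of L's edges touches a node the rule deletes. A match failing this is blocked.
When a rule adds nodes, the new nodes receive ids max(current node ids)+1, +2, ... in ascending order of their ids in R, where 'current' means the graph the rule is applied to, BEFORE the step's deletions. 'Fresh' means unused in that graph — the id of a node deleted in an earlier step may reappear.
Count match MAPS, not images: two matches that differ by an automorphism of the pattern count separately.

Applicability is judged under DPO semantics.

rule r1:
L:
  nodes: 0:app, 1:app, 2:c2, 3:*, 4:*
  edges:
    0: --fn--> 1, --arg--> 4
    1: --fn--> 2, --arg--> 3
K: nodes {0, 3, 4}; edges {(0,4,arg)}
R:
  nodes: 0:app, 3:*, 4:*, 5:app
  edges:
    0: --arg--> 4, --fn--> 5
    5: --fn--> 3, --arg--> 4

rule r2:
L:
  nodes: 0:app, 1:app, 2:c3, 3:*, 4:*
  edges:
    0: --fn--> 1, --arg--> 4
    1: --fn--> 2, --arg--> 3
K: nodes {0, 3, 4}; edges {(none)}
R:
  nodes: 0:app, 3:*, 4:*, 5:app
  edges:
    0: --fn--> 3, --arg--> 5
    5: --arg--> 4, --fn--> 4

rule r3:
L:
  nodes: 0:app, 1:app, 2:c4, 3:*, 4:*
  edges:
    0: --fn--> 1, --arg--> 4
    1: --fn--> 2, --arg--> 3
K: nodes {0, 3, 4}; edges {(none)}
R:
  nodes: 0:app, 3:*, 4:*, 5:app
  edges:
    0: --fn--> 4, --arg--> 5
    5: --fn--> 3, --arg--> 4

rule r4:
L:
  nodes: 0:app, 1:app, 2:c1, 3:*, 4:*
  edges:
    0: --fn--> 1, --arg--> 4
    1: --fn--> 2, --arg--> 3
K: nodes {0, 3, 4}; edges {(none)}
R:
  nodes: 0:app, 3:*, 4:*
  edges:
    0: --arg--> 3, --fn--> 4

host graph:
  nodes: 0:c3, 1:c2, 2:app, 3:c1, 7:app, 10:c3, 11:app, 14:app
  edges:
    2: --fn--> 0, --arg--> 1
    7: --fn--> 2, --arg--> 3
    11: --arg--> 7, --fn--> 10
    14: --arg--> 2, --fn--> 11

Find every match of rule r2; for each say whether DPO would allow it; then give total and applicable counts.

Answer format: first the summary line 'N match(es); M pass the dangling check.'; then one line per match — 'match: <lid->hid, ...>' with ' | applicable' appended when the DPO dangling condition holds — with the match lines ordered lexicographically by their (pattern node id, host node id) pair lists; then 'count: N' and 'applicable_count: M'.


2 match(es); 1 pass the dangling check.
match: 0->7, 1->2, 2->0, 3->1, 4->3
match: 0->14, 1->11, 2->10, 3->7, 4->2 | applicable
count: 2
applicable_count: 1


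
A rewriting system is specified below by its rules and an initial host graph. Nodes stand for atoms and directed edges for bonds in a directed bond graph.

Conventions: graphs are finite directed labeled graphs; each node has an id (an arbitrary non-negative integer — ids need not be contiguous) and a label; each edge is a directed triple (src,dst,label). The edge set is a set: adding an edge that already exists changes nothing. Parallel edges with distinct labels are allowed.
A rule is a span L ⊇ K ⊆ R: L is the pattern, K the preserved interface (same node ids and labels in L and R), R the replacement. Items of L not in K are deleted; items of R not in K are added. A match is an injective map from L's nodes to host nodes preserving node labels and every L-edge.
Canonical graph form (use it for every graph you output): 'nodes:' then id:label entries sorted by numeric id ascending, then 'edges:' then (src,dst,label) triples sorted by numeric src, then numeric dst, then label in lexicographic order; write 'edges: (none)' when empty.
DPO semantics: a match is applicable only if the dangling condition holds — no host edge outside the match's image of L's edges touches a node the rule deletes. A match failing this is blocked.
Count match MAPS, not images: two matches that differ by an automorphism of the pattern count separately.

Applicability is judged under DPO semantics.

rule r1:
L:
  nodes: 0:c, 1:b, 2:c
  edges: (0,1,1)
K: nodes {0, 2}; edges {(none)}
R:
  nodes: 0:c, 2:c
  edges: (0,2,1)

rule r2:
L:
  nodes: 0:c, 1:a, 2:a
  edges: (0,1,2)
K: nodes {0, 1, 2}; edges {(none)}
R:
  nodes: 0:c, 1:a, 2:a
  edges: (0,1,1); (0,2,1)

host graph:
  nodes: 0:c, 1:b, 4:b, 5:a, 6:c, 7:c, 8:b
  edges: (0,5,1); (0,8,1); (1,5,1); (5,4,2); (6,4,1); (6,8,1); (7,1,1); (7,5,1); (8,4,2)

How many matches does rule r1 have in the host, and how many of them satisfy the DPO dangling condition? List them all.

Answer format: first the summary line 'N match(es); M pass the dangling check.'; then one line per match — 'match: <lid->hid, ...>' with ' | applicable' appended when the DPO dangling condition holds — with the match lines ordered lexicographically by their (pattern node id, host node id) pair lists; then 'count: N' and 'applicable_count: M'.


8 match(es); 0 pass the dangling check.
match: 0->0, 1->8, 2->6
match: 0->0, 1->8, 2->7
match: 0->6, 1->4, 2->0
match: 0->6, 1->4, 2->7
match: 0->6, 1->8, 2->0
match: 0->6, 1->8, 2->7
match: 0->7, 1->1, 2->0
match: 0->7, 1->1, 2->6
count: 8
applicable_count: 0


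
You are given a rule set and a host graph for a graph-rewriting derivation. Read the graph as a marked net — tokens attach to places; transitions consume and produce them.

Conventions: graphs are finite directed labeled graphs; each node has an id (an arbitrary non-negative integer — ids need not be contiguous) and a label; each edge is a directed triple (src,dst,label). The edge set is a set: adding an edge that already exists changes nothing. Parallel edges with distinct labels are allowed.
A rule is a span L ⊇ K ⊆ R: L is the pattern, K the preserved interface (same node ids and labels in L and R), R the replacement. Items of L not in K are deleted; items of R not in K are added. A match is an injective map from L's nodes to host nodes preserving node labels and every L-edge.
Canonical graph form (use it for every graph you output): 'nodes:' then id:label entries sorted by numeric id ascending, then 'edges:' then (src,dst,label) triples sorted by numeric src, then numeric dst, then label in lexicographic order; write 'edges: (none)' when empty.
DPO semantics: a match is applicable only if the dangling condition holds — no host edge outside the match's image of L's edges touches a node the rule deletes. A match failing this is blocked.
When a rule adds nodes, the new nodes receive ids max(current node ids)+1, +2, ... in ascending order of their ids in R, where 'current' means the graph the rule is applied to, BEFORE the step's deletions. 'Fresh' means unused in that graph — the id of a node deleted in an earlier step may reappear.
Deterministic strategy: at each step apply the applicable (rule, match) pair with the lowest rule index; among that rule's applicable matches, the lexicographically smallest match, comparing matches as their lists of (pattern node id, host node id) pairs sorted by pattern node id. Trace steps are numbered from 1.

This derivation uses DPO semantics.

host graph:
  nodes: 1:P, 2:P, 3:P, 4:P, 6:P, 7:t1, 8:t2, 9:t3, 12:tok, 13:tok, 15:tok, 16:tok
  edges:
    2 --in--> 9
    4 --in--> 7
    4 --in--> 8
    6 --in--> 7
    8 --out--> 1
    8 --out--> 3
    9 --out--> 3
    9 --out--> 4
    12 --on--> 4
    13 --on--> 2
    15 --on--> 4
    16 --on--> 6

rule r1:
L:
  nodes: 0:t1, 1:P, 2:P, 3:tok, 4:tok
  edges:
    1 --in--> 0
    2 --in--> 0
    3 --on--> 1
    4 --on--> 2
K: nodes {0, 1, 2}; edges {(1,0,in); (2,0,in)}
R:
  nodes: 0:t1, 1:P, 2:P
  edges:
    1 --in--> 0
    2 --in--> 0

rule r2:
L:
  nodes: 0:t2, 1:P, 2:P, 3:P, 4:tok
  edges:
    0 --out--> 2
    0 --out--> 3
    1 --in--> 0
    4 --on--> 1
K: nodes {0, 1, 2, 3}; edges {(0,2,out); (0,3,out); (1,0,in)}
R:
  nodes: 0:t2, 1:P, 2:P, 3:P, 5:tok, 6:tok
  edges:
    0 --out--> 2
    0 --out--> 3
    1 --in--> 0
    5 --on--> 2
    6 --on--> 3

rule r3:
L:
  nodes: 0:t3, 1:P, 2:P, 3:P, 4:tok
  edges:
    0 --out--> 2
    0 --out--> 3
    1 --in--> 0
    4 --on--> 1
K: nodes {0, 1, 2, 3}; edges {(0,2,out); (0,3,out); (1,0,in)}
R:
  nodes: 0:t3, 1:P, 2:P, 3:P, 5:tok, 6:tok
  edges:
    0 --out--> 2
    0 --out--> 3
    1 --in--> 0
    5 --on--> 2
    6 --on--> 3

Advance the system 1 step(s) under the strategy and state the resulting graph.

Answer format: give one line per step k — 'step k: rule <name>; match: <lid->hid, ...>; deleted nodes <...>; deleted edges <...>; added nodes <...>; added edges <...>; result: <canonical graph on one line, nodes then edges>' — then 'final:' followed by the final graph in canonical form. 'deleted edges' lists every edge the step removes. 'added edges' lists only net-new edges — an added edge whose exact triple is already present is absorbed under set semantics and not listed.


step 1: rule r1; match: 0->7, 1->4, 2->6, 3->12, 4->16; deleted nodes 12, 16; deleted edges (12,4,on); (16,6,on); added nodes (none); added edges (none); result: nodes: 1:P, 2:P, 3:P, 4:P, 6:P, 7:t1, 8:t2, 9:t3, 13:tok, 15:tok edges: (2,9,in); (4,7,in); (4,8,in); (6,7,in); (8,1,out); (8,3,out); (9,3,out); (9,4,out); (13,2,on); (15,4,on)
final:
nodes: 1:P, 2:P, 3:P, 4:P, 6:P, 7:t1, 8:t2, 9:t3, 13:tok, 15:tok
edges: (2,9,in); (4,7,in); (4,8,in); (6,7,in); (8,1,out); (8,3,out); (9,3,out); (9,4,out); (13,2,on); (15,4,on)


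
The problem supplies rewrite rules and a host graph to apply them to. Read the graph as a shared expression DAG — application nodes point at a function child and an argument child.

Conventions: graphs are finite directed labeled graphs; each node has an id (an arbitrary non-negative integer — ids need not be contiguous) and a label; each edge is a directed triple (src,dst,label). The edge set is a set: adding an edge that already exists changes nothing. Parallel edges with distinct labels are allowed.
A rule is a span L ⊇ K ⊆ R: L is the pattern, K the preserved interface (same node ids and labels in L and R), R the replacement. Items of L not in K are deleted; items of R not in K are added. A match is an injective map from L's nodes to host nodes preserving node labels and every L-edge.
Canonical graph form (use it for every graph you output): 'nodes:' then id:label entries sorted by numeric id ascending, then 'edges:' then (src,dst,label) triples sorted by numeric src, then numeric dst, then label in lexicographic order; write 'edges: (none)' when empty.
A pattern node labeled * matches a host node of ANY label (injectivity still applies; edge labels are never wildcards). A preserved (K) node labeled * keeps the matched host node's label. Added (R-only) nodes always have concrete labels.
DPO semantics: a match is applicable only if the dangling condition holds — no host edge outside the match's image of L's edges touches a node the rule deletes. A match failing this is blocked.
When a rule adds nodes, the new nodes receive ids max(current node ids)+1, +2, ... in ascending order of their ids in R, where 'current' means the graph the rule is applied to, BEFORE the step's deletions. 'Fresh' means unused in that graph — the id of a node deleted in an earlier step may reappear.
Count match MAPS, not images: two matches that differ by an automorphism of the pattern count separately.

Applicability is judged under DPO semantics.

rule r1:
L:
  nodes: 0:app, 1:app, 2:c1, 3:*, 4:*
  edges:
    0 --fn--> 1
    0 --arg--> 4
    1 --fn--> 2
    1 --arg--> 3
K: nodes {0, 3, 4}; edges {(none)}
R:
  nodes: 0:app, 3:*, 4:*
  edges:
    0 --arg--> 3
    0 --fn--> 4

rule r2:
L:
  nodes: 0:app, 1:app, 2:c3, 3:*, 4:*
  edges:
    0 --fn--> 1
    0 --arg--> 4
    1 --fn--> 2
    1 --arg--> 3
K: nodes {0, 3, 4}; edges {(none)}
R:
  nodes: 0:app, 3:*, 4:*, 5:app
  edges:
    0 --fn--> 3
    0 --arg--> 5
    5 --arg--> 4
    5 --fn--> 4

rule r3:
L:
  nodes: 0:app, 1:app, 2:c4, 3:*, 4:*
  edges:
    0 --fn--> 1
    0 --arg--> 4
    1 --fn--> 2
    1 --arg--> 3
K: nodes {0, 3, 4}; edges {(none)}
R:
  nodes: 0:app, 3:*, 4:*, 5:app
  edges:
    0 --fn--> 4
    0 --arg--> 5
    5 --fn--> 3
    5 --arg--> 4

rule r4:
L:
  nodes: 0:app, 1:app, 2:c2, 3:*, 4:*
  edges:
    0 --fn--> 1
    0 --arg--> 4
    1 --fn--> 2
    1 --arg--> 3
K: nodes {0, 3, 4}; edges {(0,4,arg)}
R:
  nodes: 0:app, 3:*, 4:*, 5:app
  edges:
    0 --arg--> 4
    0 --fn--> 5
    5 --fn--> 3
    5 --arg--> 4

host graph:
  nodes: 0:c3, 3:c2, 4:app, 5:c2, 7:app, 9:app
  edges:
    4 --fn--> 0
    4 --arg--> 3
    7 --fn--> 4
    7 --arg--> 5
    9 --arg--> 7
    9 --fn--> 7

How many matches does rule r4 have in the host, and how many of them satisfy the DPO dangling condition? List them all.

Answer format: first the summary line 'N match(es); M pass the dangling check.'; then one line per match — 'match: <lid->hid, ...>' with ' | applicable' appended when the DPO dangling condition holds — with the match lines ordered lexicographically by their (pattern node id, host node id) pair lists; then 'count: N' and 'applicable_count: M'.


0 match(es); 0 pass the dangling check.
count: 0
applicable_count: 0


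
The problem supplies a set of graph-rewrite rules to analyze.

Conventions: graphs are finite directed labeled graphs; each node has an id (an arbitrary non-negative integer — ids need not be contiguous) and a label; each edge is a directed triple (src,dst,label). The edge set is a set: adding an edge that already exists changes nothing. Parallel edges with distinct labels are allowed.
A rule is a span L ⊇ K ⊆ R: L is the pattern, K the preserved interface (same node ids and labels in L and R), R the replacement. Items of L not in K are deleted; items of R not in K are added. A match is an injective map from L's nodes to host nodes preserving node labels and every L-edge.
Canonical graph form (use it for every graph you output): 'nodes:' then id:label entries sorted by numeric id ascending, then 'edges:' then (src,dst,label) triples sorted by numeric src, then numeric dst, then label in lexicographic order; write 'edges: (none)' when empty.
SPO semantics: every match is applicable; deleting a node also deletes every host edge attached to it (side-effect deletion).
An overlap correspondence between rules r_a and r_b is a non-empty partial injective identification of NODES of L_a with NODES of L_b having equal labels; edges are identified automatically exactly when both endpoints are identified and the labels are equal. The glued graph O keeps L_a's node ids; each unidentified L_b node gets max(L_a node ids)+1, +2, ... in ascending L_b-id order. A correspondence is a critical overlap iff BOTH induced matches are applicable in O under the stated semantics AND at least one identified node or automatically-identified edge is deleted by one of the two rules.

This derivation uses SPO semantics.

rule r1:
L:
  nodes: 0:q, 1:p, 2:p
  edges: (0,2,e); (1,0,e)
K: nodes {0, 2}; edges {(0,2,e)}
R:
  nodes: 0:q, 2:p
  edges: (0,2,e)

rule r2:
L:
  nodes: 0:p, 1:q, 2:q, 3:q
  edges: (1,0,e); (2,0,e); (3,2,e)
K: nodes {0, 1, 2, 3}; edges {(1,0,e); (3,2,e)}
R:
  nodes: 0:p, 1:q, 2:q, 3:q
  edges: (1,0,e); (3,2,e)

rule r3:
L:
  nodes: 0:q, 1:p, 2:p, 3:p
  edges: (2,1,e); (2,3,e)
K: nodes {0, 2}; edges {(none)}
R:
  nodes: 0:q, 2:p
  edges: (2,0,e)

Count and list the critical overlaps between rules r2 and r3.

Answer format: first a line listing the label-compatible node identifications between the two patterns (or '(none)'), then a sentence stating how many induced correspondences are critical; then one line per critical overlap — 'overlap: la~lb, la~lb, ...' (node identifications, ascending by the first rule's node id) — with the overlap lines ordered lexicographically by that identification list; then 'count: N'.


label-compatible node identifications between L(r2) and L(r3): 0~1, 0~2, 0~3, 1~0, 2~0, 3~0
8 of the induced correspondences are critical overlaps of r2 and r3.
overlap: 0~1
overlap: 0~1, 1~0
overlap: 0~1, 2~0
overlap: 0~1, 3~0
overlap: 0~3
overlap: 0~3, 1~0
overlap: 0~3, 2~0
overlap: 0~3, 3~0
count: 8


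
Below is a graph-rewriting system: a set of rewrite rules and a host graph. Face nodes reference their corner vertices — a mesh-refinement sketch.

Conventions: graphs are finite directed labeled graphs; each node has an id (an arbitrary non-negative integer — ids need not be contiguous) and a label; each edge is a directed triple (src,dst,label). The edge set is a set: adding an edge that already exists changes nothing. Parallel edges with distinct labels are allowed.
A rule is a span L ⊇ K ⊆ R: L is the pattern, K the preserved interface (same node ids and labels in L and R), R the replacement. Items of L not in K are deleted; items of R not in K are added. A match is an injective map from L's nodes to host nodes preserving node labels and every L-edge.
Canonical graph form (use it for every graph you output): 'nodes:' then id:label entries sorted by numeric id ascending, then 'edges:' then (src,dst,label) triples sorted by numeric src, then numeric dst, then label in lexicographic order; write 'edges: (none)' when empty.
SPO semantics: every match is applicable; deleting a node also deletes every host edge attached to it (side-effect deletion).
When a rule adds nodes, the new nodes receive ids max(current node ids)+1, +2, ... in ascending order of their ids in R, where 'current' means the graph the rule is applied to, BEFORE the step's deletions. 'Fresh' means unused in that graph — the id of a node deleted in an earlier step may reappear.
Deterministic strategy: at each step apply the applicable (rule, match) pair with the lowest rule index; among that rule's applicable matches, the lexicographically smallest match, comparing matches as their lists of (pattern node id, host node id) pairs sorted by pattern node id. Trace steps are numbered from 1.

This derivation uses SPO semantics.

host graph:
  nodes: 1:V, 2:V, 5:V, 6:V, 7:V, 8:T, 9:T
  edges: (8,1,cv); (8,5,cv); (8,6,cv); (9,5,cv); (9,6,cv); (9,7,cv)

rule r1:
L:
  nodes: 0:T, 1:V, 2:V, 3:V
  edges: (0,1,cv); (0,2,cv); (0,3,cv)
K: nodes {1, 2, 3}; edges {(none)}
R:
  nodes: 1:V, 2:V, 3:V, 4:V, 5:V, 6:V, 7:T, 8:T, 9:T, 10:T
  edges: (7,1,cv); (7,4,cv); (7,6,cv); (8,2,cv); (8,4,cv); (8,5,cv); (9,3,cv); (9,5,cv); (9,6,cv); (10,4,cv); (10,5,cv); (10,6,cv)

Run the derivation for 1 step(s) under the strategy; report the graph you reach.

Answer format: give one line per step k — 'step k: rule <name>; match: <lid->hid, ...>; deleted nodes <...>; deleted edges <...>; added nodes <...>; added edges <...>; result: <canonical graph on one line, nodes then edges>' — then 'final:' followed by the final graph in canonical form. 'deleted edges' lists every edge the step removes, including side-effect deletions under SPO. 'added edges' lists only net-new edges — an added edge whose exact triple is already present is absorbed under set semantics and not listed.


step 1: rule r1; match: 0->8, 1->1, 2->5, 3->6; deleted nodes 8; deleted edges (8,1,cv); (8,5,cv); (8,6,cv); added nodes 10, 11, 12, 13, 14, 15, 16; added edges (13,1,cv); (13,10,cv); (13,12,cv); (14,5,cv); (14,10,cv); (14,11,cv); (15,6,cv); (15,11,cv); (15,12,cv); (16,10,cv); (16,11,cv); (16,12,cv); result: nodes: 1:V, 2:V, 5:V, 6:V, 7:V, 9:T, 10:V, 11:V, 12:V, 13:T, 14:T, 15:T, 16:T edges: (9,5,cv); (9,6,cv); (9,7,cv); (13,1,cv); (13,10,cv); (13,12,cv); (14,5,cv); (14,10,cv); (14,11,cv); (15,6,cv); (15,11,cv); (15,12,cv); (16,10,cv); (16,11,cv); (16,12,cv)
final:
nodes: 1:V, 2:V, 5:V, 6:V, 7:V, 9:T, 10:V, 11:V, 12:V, 13:T, 14:T, 15:T, 16:T
edges: (9,5,cv); (9,6,cv); (9,7,cv); (13,1,cv); (13,10,cv); (13,12,cv); (14,5,cv); (14,10,cv); (14,11,cv); (15,6,cv); (15,11,cv); (15,12,cv); (16,10,cv); (16,11,cv); (16,12,cv)
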